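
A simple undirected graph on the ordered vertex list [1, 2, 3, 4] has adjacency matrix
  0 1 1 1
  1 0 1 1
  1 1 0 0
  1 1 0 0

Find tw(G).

A width-2 tree decomposition is:
Bags: B1 = {1, 2, 4}  B2 = {1, 2, 3}
Tree: B1–B2
Every bag has size at most 3, so the width is 3 − 1 = 2 and tw(G) ≤ 2. For the lower bound, the 3 vertices {1, 2, 3} are pairwise adjacent, and any tree decomposition puts a clique entirely inside one bag — forcing width ≥ 2. The upper and lower bounds meet at 2, so that is the treewidth.

2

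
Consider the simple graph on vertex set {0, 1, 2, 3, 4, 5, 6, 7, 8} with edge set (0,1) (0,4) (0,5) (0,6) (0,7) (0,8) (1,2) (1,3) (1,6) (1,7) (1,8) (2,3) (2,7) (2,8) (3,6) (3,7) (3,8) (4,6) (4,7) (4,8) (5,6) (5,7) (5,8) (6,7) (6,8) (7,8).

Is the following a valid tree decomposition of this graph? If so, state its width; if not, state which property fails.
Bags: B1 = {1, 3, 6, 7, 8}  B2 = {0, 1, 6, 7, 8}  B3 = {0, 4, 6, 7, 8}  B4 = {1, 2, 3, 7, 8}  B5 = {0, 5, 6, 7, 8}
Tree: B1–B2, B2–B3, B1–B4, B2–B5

Every vertex of G appears in some bag (union = {0, 1, 2, 3, 4, 5, 6, 7, 8}); every edge is covered by a bag; and for each vertex v the set of bags containing v is connected in the bag tree. The decomposition is therefore valid. The largest bag has 5 vertices, so the width is 4.

Yes; width 4.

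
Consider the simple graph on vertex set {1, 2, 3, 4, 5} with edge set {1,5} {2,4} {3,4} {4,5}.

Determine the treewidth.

1

A width-1 tree decomposition is:
Bags: B1 = {3, 4}  B2 = {4, 5}  B3 = {2, 4}  B4 = {1, 5}
Tree: B1–B2, B2–B3, B2–B4
The largest bag has 2 vertices, giving width 1; this decomposition certifies tw(G) ≤ 1. Since G has at least one edge (e.g. 3–4), it is not an edgeless graph, so tw(G) ≥ 1. Hence tw(G) = 1 exactly.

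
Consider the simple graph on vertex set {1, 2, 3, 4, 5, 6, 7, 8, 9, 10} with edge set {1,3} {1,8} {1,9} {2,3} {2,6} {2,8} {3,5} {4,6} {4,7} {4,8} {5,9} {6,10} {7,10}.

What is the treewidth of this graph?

2

A width-2 tree decomposition is:
Bags: B1 = {3, 5, 9}  B2 = {1, 3, 9}  B3 = {1, 2, 3}  B4 = {1, 2, 8}  B5 = {2, 6, 8}  B6 = {4, 6, 8}  B7 = {4, 6, 10}  B8 = {4, 7, 10}
Tree: B1–B2, B2–B3, B3–B4, B4–B5, B5–B6, B6–B7, B7–B8
Each bag holds 3 vertices, so the decomposition has width 2, which upper-bounds the treewidth. For the lower bound, G contains the cycle 5–9–1–3–5, so G is not a forest; only forests have treewidth ≤ 1, hence tw(G) ≥ 2. The upper and lower bounds meet at 2, so that is the treewidth.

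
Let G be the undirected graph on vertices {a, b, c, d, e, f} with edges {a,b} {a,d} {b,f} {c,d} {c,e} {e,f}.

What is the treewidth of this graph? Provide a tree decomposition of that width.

Treewidth 2.
Bags: B1 = {a, b, f}  B2 = {a, e, f}  B3 = {a, c, e}  B4 = {a, c, d}
Tree: B1–B2, B2–B3, B3–B4

Every bag has size at most 3, so the width is 3 − 1 = 2 and tw(G) ≤ 2. Since a–b–f–e–c–d–a is a cycle in G, G is not acyclic. Forests are exactly the graphs of treewidth ≤ 1, so tw(G) ≥ 2. The upper and lower bounds meet at 2, so that is the treewidth.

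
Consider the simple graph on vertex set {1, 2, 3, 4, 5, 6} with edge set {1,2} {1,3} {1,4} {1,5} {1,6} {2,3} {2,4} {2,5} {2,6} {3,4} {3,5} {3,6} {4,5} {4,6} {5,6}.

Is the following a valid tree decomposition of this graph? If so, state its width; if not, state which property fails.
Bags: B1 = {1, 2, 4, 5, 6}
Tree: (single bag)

No — vertex 3 appears in no bag.

A tree decomposition must satisfy three properties: every vertex lies in some bag; for every edge, both endpoints lie together in some bag; and for every vertex, the bags containing it form a connected subtree. Here vertex 3 appears in no bag, so the decomposition is invalid.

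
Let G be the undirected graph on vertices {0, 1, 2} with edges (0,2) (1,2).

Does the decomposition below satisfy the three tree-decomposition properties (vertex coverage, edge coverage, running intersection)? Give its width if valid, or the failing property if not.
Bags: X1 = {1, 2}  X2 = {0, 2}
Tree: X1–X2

Yes; width 1.

Vertex coverage: the bags together contain {0, 1, 2}, the full vertex set. Edge coverage: each edge of G has both endpoints in at least one bag. Running intersection: for every vertex, the bags containing it form a connected subtree. All three properties hold, so this is a valid tree decomposition of width max|bag| − 1 = 1, and hence tw(G) ≤ 1.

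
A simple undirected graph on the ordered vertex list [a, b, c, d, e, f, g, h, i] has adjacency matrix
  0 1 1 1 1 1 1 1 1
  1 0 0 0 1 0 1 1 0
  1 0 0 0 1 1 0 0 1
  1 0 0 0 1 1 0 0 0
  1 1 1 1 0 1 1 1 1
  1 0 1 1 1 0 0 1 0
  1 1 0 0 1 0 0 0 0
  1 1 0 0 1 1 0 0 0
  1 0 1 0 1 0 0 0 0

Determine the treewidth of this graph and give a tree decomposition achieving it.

Treewidth 3.
One optimal decomposition is:
Bags: B1 = {a, d, e, f}  B2 = {a, e, f, h}  B3 = {a, b, e, h}  B4 = {a, c, e, f}  B5 = {a, c, e, i}  B6 = {a, b, e, g}
Tree: B1–B2, B2–B3, B2–B4, B4–B5, B3–B6

Every bag has size at most 4, so the width is 4 − 1 = 3 and tw(G) ≤ 3. For the lower bound, the 4 vertices {a, b, e, g} are pairwise adjacent, and any tree decomposition puts a clique entirely inside one bag — forcing width ≥ 3. Therefore the treewidth is 3.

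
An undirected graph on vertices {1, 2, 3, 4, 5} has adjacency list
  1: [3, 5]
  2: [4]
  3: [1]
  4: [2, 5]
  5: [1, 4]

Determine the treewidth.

A width-1 tree decomposition is:
Bags: B1 = {2, 4}  B2 = {4, 5}  B3 = {1, 5}  B4 = {1, 3}
Tree: B1–B2, B2–B3, B3–B4
Each bag holds 2 vertices, so the decomposition has width 1, which upper-bounds the treewidth. Any graph with an edge has treewidth ≥ 1, and G has the edge 2–4. Combining the bounds, tw(G) = 1.

1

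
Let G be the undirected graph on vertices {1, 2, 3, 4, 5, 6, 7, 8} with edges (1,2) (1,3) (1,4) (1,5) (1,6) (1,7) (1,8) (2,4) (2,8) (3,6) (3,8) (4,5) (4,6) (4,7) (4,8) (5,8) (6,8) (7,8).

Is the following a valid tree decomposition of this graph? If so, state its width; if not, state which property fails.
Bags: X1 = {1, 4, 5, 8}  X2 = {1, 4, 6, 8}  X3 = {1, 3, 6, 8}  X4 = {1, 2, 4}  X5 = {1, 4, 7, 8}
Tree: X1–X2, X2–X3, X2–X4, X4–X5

No — edge (8,2) lies in no bag.

A tree decomposition must satisfy three properties: every vertex lies in some bag; for every edge, both endpoints lie together in some bag; and for every vertex, the bags containing it form a connected subtree. Here edge (8,2) lies in no bag, so the decomposition is invalid.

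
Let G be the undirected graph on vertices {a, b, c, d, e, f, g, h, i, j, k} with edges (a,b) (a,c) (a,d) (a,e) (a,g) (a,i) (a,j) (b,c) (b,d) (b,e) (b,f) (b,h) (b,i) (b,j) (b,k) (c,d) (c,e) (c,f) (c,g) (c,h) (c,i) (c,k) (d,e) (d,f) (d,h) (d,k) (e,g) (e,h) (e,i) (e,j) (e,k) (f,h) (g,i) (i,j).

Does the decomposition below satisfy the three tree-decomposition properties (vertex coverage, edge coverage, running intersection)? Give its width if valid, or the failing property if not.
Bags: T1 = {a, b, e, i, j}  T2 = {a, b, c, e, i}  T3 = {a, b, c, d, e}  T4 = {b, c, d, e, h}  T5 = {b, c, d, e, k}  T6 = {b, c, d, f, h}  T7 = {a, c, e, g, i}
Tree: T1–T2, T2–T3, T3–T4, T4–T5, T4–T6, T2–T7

Yes; width 4.

Vertex coverage: the bags together contain {a, b, c, d, e, f, g, h, i, j, k}, the full vertex set. Edge coverage: each edge of G has both endpoints in at least one bag. Running intersection: for every vertex, the bags containing it form a connected subtree. All three properties hold, so this is a valid tree decomposition of width max|bag| − 1 = 4, and hence tw(G) ≤ 4.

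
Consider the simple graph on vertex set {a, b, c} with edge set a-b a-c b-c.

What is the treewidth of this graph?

2

A width-2 tree decomposition is:
Bags: B1 = {a, b, c}
Tree: (single bag)
With just one bag of size 3, the width is 3 − 1 = 2, so tw(G) ≤ 2. On the other hand G contains the 3-clique {a, b, c}. A clique must lie in a single bag of any decomposition, so no decomposition can have width below 2. Therefore the treewidth is 2.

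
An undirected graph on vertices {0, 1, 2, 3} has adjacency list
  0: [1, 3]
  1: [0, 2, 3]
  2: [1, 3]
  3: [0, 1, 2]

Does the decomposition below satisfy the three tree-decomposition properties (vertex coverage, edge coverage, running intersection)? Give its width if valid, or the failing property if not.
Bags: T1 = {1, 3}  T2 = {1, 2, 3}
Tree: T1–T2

No — vertex 0 appears in no bag.

A tree decomposition must satisfy three properties: every vertex lies in some bag; for every edge, both endpoints lie together in some bag; and for every vertex, the bags containing it form a connected subtree. Here vertex 0 appears in no bag, so the decomposition is invalid.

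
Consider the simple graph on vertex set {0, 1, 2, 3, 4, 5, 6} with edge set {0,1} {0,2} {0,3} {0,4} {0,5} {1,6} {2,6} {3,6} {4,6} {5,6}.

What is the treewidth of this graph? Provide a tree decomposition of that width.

Treewidth 2.
One optimal decomposition is:
Bags: B1 = {0, 1, 6}  B2 = {0, 5, 6}  B3 = {0, 2, 6}  B4 = {0, 3, 6}  B5 = {0, 4, 6}
Tree: B1–B2, B2–B3, B3–B4, B4–B5

Every bag has size at most 3, so the width is 3 − 1 = 2 and tw(G) ≤ 2. The edges 6–1–0–5–6 form a cycle, so G is not a tree and its treewidth is at least 2. Therefore the treewidth is 2.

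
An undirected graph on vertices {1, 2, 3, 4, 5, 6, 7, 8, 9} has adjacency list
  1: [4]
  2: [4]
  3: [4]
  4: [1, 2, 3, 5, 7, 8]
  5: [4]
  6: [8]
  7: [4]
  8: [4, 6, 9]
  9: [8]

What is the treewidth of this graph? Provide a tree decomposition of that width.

Each bag holds 2 vertices, so the decomposition has width 1, which upper-bounds the treewidth. G has an edge, so its treewidth is at least 1. Combining the bounds, tw(G) = 1.

Treewidth 1.
Bags: B1 = {4, 8}  B2 = {1, 4}  B3 = {4, 5}  B4 = {4, 7}  B5 = {6, 8}  B6 = {8, 9}  B7 = {3, 4}  B8 = {2, 4}
Tree: B1–B2, B2–B3, B2–B4, B1–B5, B1–B6, B2–B7, B4–B8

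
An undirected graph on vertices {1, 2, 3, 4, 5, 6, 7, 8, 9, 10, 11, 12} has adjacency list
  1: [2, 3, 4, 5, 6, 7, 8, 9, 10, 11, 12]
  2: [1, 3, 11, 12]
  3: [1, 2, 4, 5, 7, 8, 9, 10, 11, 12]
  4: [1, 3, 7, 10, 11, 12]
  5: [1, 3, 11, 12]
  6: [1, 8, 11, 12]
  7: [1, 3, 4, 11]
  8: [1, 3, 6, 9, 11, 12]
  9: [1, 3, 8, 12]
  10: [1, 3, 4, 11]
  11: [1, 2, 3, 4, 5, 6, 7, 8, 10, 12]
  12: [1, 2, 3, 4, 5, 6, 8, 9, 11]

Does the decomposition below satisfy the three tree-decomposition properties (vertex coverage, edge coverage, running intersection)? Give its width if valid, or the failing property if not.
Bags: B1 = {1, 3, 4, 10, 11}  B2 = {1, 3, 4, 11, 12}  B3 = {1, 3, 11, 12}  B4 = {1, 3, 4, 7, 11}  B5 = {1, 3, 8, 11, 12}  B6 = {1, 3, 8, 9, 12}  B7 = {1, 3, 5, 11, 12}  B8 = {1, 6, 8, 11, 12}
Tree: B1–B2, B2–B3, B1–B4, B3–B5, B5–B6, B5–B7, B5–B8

No — vertex 2 appears in no bag.

A tree decomposition must satisfy three properties: every vertex lies in some bag; for every edge, both endpoints lie together in some bag; and for every vertex, the bags containing it form a connected subtree. Here vertex 2 appears in no bag, so the decomposition is invalid.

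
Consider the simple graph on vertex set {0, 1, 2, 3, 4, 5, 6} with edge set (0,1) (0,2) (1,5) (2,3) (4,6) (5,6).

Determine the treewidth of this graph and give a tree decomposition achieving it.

Treewidth 1.
One optimal decomposition is:
Bags: B1 = {4, 6}  B2 = {5, 6}  B3 = {1, 5}  B4 = {0, 1}  B5 = {0, 2}  B6 = {2, 3}
Tree: B1–B2, B2–B3, B3–B4, B4–B5, B5–B6

Each bag holds 2 vertices, so the decomposition has width 1, which upper-bounds the treewidth. Any graph with an edge has treewidth ≥ 1, and G has the edge 4–6. Therefore the treewidth is 1.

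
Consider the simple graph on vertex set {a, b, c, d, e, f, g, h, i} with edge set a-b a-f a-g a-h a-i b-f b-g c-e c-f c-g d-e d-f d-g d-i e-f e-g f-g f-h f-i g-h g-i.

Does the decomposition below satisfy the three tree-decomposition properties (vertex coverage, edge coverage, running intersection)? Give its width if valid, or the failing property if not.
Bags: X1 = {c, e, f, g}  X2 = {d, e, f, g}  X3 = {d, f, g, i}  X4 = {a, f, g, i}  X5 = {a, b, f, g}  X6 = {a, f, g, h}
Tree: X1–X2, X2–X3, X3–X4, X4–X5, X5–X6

Vertex coverage: the bags together contain {a, b, c, d, e, f, g, h, i}, the full vertex set. Edge coverage: each edge of G has both endpoints in at least one bag. Running intersection: for every vertex, the bags containing it form a connected subtree. All three properties hold, so this is a valid tree decomposition of width max|bag| − 1 = 3, and hence tw(G) ≤ 3.

Yes; width 3.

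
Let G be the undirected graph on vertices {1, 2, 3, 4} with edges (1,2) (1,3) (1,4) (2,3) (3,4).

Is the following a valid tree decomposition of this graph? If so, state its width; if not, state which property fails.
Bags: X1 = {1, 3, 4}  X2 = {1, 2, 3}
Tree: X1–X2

Yes; width 2.

Checking the three conditions: (i) the bags cover all of {1, 2, 3, 4}; (ii) for each edge, some bag contains both endpoints; (iii) the bags containing any fixed vertex form a subtree. All hold, so the decomposition is valid with width 3 − 1 = 2.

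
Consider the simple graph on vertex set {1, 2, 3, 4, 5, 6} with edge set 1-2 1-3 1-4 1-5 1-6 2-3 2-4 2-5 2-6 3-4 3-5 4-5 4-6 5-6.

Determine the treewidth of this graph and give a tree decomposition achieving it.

The largest bag has 5 vertices, giving width 4; this decomposition certifies tw(G) ≤ 4. On the other hand G contains the 5-clique {1, 2, 3, 4, 5}. A clique must lie in a single bag of any decomposition, so no decomposition can have width below 4. Combining the bounds, tw(G) = 4.

Treewidth 4.
One such decomposition:
Bags: B1 = {1, 2, 4, 5, 6}  B2 = {1, 2, 3, 4, 5}
Tree: B1–B2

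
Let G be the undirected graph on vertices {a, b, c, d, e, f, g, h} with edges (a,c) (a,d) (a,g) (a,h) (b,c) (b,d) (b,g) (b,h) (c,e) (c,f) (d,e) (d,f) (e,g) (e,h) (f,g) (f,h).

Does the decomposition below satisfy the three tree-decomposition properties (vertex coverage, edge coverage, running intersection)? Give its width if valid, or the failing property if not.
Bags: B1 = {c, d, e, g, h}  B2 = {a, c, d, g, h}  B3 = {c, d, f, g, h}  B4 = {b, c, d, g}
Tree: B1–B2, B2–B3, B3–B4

A tree decomposition must satisfy three properties: every vertex lies in some bag; for every edge, both endpoints lie together in some bag; and for every vertex, the bags containing it form a connected subtree. Here edge (h,b) lies in no bag, so the decomposition is invalid.

No — edge (h,b) lies in no bag.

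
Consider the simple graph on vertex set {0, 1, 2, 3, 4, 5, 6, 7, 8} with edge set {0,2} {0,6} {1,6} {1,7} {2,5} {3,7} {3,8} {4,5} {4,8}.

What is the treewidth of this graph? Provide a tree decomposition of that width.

Treewidth 2.
Bags: B1 = {0, 2, 6}  B2 = {1, 2, 6}  B3 = {1, 2, 7}  B4 = {2, 3, 7}  B5 = {2, 3, 8}  B6 = {2, 4, 8}  B7 = {2, 4, 5}
Tree: B1–B2, B2–B3, B3–B4, B4–B5, B5–B6, B6–B7

The largest bag has 3 vertices, giving width 2; this decomposition certifies tw(G) ≤ 2. The edges 2–0–6–1–7–3–8–4–5–2 form a cycle, so G is not a tree and its treewidth is at least 2. The upper and lower bounds meet at 2, so that is the treewidth.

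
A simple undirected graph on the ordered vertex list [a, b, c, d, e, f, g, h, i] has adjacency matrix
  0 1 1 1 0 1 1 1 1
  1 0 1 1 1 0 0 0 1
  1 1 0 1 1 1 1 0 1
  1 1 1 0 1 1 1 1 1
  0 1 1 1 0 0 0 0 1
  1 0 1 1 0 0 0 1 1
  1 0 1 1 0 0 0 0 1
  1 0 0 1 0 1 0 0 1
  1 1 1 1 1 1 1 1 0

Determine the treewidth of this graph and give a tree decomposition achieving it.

Treewidth 4.
One optimal decomposition is:
Bags: B1 = {a, c, d, g, i}  B2 = {a, c, d, f, i}  B3 = {a, b, c, d, i}  B4 = {a, d, f, h, i}  B5 = {b, c, d, e, i}
Tree: B1–B2, B2–B3, B2–B4, B3–B5

Every bag has size at most 5, so the width is 5 − 1 = 4 and tw(G) ≤ 4. Conversely, {a, d, f, h, i} is a clique of size 5, and the vertices of any clique must share a bag in every tree decomposition; so some bag has ≥ 5 vertices and tw(G) ≥ 4. The upper and lower bounds meet at 4, so that is the treewidth.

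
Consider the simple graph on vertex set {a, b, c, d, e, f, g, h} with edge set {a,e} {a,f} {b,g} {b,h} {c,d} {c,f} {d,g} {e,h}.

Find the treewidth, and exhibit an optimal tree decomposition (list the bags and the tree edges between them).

Every bag has size at most 3, so the width is 3 − 1 = 2 and tw(G) ≤ 2. Since a–e–h–b–g–d–c–f–a is a cycle in G, G is not acyclic. Forests are exactly the graphs of treewidth ≤ 1, so tw(G) ≥ 2. Combining the bounds, tw(G) = 2.

Treewidth 2.
Bags: B1 = {a, e, h}  B2 = {a, b, h}  B3 = {a, b, g}  B4 = {a, d, g}  B5 = {a, c, d}  B6 = {a, c, f}
Tree: B1–B2, B2–B3, B3–B4, B4–B5, B5–B6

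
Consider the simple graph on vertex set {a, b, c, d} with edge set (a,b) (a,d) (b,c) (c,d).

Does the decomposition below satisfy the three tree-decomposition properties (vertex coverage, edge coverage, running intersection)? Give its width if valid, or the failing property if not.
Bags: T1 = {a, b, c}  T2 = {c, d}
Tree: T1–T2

A tree decomposition must satisfy three properties: every vertex lies in some bag; for every edge, both endpoints lie together in some bag; and for every vertex, the bags containing it form a connected subtree. Here edge (a,d) lies in no bag, so the decomposition is invalid.

No — edge (a,d) lies in no bag.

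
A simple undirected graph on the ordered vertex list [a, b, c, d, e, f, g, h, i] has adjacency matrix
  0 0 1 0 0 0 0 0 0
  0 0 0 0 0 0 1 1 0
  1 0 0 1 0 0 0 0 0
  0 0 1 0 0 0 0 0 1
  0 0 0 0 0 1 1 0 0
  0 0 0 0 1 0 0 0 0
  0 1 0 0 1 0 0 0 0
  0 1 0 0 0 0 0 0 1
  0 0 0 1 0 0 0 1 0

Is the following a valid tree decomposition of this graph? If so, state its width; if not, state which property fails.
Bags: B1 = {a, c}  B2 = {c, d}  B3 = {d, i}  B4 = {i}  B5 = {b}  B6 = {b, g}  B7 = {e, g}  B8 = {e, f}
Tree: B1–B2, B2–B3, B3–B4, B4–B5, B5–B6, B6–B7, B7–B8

No — vertex h appears in no bag.

A tree decomposition must satisfy three properties: every vertex lies in some bag; for every edge, both endpoints lie together in some bag; and for every vertex, the bags containing it form a connected subtree. Here vertex h appears in no bag, so the decomposition is invalid.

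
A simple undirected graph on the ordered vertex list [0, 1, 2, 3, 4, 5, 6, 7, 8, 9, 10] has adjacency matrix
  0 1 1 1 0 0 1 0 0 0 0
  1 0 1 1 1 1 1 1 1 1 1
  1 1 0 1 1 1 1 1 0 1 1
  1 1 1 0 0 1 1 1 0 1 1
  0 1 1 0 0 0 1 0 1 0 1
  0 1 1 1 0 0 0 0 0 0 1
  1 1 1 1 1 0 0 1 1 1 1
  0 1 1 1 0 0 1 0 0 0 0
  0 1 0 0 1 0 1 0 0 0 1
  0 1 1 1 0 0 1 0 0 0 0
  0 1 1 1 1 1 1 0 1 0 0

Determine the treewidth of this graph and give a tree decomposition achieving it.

Every bag has size at most 5, so the width is 5 − 1 = 4 and tw(G) ≤ 4. Conversely, {1, 4, 6, 8, 10} is a clique of size 5, and the vertices of any clique must share a bag in every tree decomposition; so some bag has ≥ 5 vertices and tw(G) ≥ 4. Combining the bounds, tw(G) = 4.

Treewidth 4.
Bags: B1 = {0, 1, 2, 3, 6}  B2 = {1, 2, 3, 6, 7}  B3 = {1, 2, 3, 6, 9}  B4 = {1, 2, 3, 6, 10}  B5 = {1, 2, 3, 5, 10}  B6 = {1, 2, 4, 6, 10}  B7 = {1, 4, 6, 8, 10}
Tree: B1–B2, B2–B3, B3–B4, B4–B5, B4–B6, B6–B7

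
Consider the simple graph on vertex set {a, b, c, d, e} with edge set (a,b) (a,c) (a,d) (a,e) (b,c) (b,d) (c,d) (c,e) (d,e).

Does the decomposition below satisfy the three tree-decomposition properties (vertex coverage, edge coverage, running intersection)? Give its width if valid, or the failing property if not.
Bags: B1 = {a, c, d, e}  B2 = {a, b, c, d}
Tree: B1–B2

Yes; width 3.

Vertex coverage: the bags together contain {a, b, c, d, e}, the full vertex set. Edge coverage: each edge of G has both endpoints in at least one bag. Running intersection: for every vertex, the bags containing it form a connected subtree. All three properties hold, so this is a valid tree decomposition of width max|bag| − 1 = 3, and hence tw(G) ≤ 3.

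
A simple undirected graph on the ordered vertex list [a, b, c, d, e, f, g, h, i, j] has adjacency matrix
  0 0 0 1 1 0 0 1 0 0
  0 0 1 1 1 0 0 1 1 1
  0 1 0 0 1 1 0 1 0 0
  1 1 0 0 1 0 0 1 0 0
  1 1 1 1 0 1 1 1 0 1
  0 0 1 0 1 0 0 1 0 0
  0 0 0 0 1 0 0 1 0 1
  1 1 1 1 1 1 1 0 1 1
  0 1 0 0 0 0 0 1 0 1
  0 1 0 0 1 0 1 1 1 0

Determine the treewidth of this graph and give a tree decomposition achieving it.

Treewidth 3.
Bags: B1 = {b, d, e, h}  B2 = {b, c, e, h}  B3 = {c, e, f, h}  B4 = {b, e, h, j}  B5 = {a, d, e, h}  B6 = {b, h, i, j}  B7 = {e, g, h, j}
Tree: B1–B2, B2–B3, B1–B4, B1–B5, B4–B6, B4–B7

Every bag has size at most 4, so the width is 4 − 1 = 3 and tw(G) ≤ 3. For the lower bound, the 4 vertices {e, g, h, j} are pairwise adjacent, and any tree decomposition puts a clique entirely inside one bag — forcing width ≥ 3. The upper and lower bounds meet at 3, so that is the treewidth.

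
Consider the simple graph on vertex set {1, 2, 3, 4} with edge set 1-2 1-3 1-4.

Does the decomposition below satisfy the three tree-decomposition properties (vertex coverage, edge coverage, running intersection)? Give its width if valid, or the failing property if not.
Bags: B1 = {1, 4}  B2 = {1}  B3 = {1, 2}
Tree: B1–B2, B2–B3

A tree decomposition must satisfy three properties: every vertex lies in some bag; for every edge, both endpoints lie together in some bag; and for every vertex, the bags containing it form a connected subtree. Here vertex 3 appears in no bag, so the decomposition is invalid.

No — vertex 3 appears in no bag.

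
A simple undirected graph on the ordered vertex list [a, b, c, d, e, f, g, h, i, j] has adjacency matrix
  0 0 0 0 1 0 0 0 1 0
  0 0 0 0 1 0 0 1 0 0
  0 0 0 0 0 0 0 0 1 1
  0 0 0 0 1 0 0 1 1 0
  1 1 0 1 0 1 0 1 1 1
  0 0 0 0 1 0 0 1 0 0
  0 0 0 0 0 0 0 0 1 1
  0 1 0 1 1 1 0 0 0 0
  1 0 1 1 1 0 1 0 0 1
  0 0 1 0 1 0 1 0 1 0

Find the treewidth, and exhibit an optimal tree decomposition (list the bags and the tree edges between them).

Treewidth 2.
One optimal decomposition is:
Bags: B1 = {d, e, i}  B2 = {d, e, h}  B3 = {a, e, i}  B4 = {e, i, j}  B5 = {c, i, j}  B6 = {e, f, h}  B7 = {b, e, h}  B8 = {g, i, j}
Tree: B1–B2, B1–B3, B1–B4, B4–B5, B2–B6, B6–B7, B4–B8

The largest bag has 3 vertices, giving width 2; this decomposition certifies tw(G) ≤ 2. For the lower bound, the 3 vertices {g, i, j} are pairwise adjacent, and any tree decomposition puts a clique entirely inside one bag — forcing width ≥ 2. Hence tw(G) = 2 exactly.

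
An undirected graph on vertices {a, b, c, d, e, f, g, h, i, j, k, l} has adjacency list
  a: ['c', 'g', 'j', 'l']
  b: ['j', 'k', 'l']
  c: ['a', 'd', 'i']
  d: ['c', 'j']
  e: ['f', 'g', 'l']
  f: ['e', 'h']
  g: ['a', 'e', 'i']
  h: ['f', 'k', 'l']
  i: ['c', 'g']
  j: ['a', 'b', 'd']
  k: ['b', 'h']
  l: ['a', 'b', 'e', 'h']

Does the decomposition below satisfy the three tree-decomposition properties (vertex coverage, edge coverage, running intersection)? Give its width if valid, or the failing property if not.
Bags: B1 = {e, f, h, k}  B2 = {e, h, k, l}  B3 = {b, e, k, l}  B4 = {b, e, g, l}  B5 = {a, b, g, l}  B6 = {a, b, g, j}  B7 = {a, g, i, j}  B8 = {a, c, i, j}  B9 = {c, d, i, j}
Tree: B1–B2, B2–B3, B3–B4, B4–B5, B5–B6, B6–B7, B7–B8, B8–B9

Checking the three conditions: (i) the bags cover all of {a, b, c, d, e, f, g, h, i, j, k, l}; (ii) for each edge, some bag contains both endpoints; (iii) the bags containing any fixed vertex form a subtree. All hold, so the decomposition is valid with width 4 − 1 = 3.

Yes; width 3.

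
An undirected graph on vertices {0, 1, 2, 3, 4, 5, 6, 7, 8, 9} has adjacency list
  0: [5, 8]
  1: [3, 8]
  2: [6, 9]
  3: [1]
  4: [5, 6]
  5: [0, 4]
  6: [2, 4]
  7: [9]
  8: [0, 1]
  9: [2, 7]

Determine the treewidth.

A width-1 tree decomposition is:
Bags: B1 = {7, 9}  B2 = {2, 9}  B3 = {2, 6}  B4 = {4, 6}  B5 = {4, 5}  B6 = {0, 5}  B7 = {0, 8}  B8 = {1, 8}  B9 = {1, 3}
Tree: B1–B2, B2–B3, B3–B4, B4–B5, B5–B6, B6–B7, B7–B8, B8–B9
The largest bag has 2 vertices, giving width 1; this decomposition certifies tw(G) ≤ 1. Any graph with an edge has treewidth ≥ 1, and G has the edge 7–9. Combining the bounds, tw(G) = 1.

1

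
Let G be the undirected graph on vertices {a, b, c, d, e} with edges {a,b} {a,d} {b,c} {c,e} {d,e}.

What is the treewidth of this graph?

2

A width-2 tree decomposition is:
Bags: B1 = {b, c, e}  B2 = {a, b, e}  B3 = {a, d, e}
Tree: B1–B2, B2–B3
The largest bag has 3 vertices, giving width 2; this decomposition certifies tw(G) ≤ 2. Since e–c–b–a–d–e is a cycle in G, G is not acyclic. Forests are exactly the graphs of treewidth ≤ 1, so tw(G) ≥ 2. Hence tw(G) = 2 exactly.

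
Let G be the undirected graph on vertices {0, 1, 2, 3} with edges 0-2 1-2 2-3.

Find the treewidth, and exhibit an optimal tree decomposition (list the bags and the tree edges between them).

Treewidth 1.
Bags: B1 = {1, 2}  B2 = {0, 2}  B3 = {2, 3}
Tree: B1–B2, B1–B3

Each bag holds 2 vertices, so the decomposition has width 1, which upper-bounds the treewidth. Any graph with an edge has treewidth ≥ 1, and G has the edge 2–1. Therefore the treewidth is 1.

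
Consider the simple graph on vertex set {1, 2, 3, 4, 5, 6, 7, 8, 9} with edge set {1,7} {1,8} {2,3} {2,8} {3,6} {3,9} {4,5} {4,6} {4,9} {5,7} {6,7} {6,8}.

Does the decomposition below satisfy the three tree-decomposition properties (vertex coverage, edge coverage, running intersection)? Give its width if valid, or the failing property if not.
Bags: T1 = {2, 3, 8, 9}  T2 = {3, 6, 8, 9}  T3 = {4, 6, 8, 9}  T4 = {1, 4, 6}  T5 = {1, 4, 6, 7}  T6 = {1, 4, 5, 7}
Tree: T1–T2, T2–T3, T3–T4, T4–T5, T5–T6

No — edge (8,1) lies in no bag.

A tree decomposition must satisfy three properties: every vertex lies in some bag; for every edge, both endpoints lie together in some bag; and for every vertex, the bags containing it form a connected subtree. Here edge (8,1) lies in no bag, so the decomposition is invalid.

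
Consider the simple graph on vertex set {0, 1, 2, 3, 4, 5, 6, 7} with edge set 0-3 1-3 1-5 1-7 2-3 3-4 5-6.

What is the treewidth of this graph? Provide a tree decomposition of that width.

Treewidth 1.
One such decomposition:
Bags: B1 = {1, 5}  B2 = {1, 3}  B3 = {2, 3}  B4 = {3, 4}  B5 = {1, 7}  B6 = {0, 3}  B7 = {5, 6}
Tree: B1–B2, B2–B3, B2–B4, B2–B5, B4–B6, B1–B7

The largest bag has 2 vertices, giving width 1; this decomposition certifies tw(G) ≤ 1. G has an edge, so its treewidth is at least 1. The upper and lower bounds meet at 1, so that is the treewidth.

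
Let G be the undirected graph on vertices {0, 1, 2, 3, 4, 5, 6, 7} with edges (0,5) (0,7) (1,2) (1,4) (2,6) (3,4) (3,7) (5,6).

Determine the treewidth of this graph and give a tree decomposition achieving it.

Every bag has size at most 3, so the width is 3 − 1 = 2 and tw(G) ≤ 2. Since 6–2–1–4–3–7–0–5–6 is a cycle in G, G is not acyclic. Forests are exactly the graphs of treewidth ≤ 1, so tw(G) ≥ 2. Hence tw(G) = 2 exactly.

Treewidth 2.
One optimal decomposition is:
Bags: B1 = {1, 2, 6}  B2 = {1, 4, 6}  B3 = {3, 4, 6}  B4 = {3, 6, 7}  B5 = {0, 6, 7}  B6 = {0, 5, 6}
Tree: B1–B2, B2–B3, B3–B4, B4–B5, B5–B6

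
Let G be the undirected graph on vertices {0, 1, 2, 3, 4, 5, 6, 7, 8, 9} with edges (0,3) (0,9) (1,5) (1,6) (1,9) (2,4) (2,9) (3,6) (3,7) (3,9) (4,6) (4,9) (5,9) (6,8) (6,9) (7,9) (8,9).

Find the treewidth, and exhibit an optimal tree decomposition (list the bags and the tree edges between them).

Each bag holds 3 vertices, so the decomposition has width 2, which upper-bounds the treewidth. For the lower bound, the 3 vertices {0, 3, 9} are pairwise adjacent, and any tree decomposition puts a clique entirely inside one bag — forcing width ≥ 2. Combining the bounds, tw(G) = 2.

Treewidth 2.
One such decomposition:
Bags: B1 = {4, 6, 9}  B2 = {2, 4, 9}  B3 = {6, 8, 9}  B4 = {1, 6, 9}  B5 = {3, 6, 9}  B6 = {1, 5, 9}  B7 = {0, 3, 9}  B8 = {3, 7, 9}
Tree: B1–B2, B1–B3, B1–B4, B3–B5, B4–B6, B5–B7, B5–B8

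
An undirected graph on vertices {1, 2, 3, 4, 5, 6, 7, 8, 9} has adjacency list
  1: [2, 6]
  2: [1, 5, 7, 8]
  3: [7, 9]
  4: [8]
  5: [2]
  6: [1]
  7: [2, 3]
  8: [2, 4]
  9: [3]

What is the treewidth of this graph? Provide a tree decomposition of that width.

Treewidth 1.
Bags: B1 = {1, 2}  B2 = {2, 8}  B3 = {1, 6}  B4 = {2, 7}  B5 = {4, 8}  B6 = {2, 5}  B7 = {3, 7}  B8 = {3, 9}
Tree: B1–B2, B1–B3, B1–B4, B2–B5, B2–B6, B4–B7, B7–B8

Every bag has size at most 2, so the width is 2 − 1 = 1 and tw(G) ≤ 1. Since G has at least one edge (e.g. 1–2), it is not an edgeless graph, so tw(G) ≥ 1. Therefore the treewidth is 1.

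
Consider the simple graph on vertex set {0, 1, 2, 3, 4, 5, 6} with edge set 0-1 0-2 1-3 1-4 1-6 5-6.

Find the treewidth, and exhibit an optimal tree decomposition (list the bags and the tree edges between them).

Every bag has size at most 2, so the width is 2 − 1 = 1 and tw(G) ≤ 1. Any graph with an edge has treewidth ≥ 1, and G has the edge 1–3. Therefore the treewidth is 1.

Treewidth 1.
One optimal decomposition is:
Bags: B1 = {1, 3}  B2 = {0, 1}  B3 = {1, 4}  B4 = {0, 2}  B5 = {1, 6}  B6 = {5, 6}
Tree: B1–B2, B2–B3, B2–B4, B1–B5, B5–B6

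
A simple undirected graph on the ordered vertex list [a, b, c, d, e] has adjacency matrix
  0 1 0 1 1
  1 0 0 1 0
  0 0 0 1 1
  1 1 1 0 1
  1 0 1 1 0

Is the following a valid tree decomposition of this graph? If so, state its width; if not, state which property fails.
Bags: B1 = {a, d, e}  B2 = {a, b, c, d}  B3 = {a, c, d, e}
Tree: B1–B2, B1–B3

A tree decomposition must satisfy three properties: every vertex lies in some bag; for every edge, both endpoints lie together in some bag; and for every vertex, the bags containing it form a connected subtree. Here bags containing vertex c are not connected in the tree, so the decomposition is invalid.

No — bags containing vertex c are not connected in the tree.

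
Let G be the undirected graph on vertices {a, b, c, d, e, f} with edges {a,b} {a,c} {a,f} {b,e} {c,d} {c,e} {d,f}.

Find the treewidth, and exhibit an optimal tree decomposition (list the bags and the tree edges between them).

Every bag has size at most 3, so the width is 3 − 1 = 2 and tw(G) ≤ 2. Since d–f–a–c–d is a cycle in G, G is not acyclic. Forests are exactly the graphs of treewidth ≤ 1, so tw(G) ≥ 2. Hence tw(G) = 2 exactly.

Treewidth 2.
Bags: B1 = {c, d, f}  B2 = {a, c, f}  B3 = {a, c, e}  B4 = {a, b, e}
Tree: B1–B2, B2–B3, B3–B4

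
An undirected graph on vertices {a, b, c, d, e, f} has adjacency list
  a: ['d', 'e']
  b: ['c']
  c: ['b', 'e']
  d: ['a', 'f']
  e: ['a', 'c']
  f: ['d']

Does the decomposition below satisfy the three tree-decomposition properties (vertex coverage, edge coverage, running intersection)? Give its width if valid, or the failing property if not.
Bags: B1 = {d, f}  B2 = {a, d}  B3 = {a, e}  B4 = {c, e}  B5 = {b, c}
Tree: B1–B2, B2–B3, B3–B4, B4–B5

Yes; width 1.

Vertex coverage: the bags together contain {a, b, c, d, e, f}, the full vertex set. Edge coverage: each edge of G has both endpoints in at least one bag. Running intersection: for every vertex, the bags containing it form a connected subtree. All three properties hold, so this is a valid tree decomposition of width max|bag| − 1 = 1, and hence tw(G) ≤ 1.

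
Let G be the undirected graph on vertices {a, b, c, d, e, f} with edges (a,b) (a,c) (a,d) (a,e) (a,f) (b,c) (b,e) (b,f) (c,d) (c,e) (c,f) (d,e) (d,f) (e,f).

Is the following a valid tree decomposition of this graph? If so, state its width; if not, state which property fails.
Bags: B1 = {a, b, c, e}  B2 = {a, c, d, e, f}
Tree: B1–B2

A tree decomposition must satisfy three properties: every vertex lies in some bag; for every edge, both endpoints lie together in some bag; and for every vertex, the bags containing it form a connected subtree. Here edge (f,b) lies in no bag, so the decomposition is invalid.

No — edge (f,b) lies in no bag.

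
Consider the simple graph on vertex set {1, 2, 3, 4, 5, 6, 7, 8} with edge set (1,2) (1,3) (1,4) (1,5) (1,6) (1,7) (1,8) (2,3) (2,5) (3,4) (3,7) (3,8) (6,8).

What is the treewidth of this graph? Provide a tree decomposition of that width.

Treewidth 2.
One such decomposition:
Bags: B1 = {1, 3, 4}  B2 = {1, 2, 3}  B3 = {1, 3, 8}  B4 = {1, 2, 5}  B5 = {1, 6, 8}  B6 = {1, 3, 7}
Tree: B1–B2, B1–B3, B2–B4, B3–B5, B3–B6

Each bag holds 3 vertices, so the decomposition has width 2, which upper-bounds the treewidth. On the other hand G contains the 3-clique {1, 3, 8}. A clique must lie in a single bag of any decomposition, so no decomposition can have width below 2. The upper and lower bounds meet at 2, so that is the treewidth.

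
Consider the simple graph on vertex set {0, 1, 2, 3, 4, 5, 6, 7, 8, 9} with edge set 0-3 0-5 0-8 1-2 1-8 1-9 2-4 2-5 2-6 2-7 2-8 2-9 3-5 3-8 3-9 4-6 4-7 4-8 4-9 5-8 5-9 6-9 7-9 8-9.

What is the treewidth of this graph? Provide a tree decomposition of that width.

Every bag has size at most 4, so the width is 4 − 1 = 3 and tw(G) ≤ 3. On the other hand G contains the 4-clique {0, 3, 5, 8}. A clique must lie in a single bag of any decomposition, so no decomposition can have width below 3. Hence tw(G) = 3 exactly.

Treewidth 3.
Bags: B1 = {2, 4, 8, 9}  B2 = {2, 5, 8, 9}  B3 = {3, 5, 8, 9}  B4 = {2, 4, 7, 9}  B5 = {2, 4, 6, 9}  B6 = {1, 2, 8, 9}  B7 = {0, 3, 5, 8}
Tree: B1–B2, B2–B3, B1–B4, B4–B5, B2–B6, B3–B7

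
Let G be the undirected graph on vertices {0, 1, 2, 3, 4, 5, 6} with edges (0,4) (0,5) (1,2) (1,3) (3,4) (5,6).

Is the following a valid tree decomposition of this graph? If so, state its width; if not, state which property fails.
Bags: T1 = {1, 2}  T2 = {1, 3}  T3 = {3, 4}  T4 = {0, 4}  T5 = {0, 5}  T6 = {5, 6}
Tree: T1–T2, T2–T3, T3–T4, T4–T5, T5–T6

Yes; width 1.

Every vertex of G appears in some bag (union = {0, 1, 2, 3, 4, 5, 6}); every edge is covered by a bag; and for each vertex v the set of bags containing v is connected in the bag tree. The decomposition is therefore valid. The largest bag has 2 vertices, so the width is 1.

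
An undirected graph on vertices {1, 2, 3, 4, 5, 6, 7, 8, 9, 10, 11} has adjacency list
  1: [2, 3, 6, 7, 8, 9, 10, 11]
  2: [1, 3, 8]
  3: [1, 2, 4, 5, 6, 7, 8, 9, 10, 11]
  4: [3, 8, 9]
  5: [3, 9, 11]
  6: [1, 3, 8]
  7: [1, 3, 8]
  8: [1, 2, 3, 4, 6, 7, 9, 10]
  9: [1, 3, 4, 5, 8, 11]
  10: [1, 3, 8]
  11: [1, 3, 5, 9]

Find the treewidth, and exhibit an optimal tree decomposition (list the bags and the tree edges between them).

Treewidth 3.
One such decomposition:
Bags: B1 = {1, 2, 3, 8}  B2 = {1, 3, 8, 9}  B3 = {1, 3, 8, 10}  B4 = {1, 3, 6, 8}  B5 = {3, 4, 8, 9}  B6 = {1, 3, 9, 11}  B7 = {3, 5, 9, 11}  B8 = {1, 3, 7, 8}
Tree: B1–B2, B2–B3, B2–B4, B2–B5, B2–B6, B6–B7, B4–B8

Each bag holds 4 vertices, so the decomposition has width 3, which upper-bounds the treewidth. For the lower bound, the 4 vertices {1, 2, 3, 8} are pairwise adjacent, and any tree decomposition puts a clique entirely inside one bag — forcing width ≥ 3. The upper and lower bounds meet at 3, so that is the treewidth.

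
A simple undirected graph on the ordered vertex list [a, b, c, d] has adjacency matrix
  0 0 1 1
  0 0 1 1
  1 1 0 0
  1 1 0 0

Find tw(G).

2

A width-2 tree decomposition is:
Bags: B1 = {b, c, d}  B2 = {a, c, d}
Tree: B1–B2
Every bag has size at most 3, so the width is 3 − 1 = 2 and tw(G) ≤ 2. Since c–b–d–a–c is a cycle in G, G is not acyclic. Forests are exactly the graphs of treewidth ≤ 1, so tw(G) ≥ 2. Combining the bounds, tw(G) = 2.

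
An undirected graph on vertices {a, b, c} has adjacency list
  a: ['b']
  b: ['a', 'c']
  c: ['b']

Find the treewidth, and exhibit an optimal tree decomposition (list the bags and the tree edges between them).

The largest bag has 2 vertices, giving width 1; this decomposition certifies tw(G) ≤ 1. Any graph with an edge has treewidth ≥ 1, and G has the edge b–c. Combining the bounds, tw(G) = 1.

Treewidth 1.
One optimal decomposition is:
Bags: B1 = {b, c}  B2 = {a, b}
Tree: B1–B2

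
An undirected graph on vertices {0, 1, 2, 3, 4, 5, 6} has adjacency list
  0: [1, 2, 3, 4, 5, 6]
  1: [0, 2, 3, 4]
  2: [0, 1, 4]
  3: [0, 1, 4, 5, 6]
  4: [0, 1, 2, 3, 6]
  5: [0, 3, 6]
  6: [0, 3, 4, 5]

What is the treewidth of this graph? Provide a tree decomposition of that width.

Each bag holds 4 vertices, so the decomposition has width 3, which upper-bounds the treewidth. On the other hand G contains the 4-clique {0, 1, 2, 4}. A clique must lie in a single bag of any decomposition, so no decomposition can have width below 3. Hence tw(G) = 3 exactly.

Treewidth 3.
One such decomposition:
Bags: B1 = {0, 3, 4, 6}  B2 = {0, 1, 3, 4}  B3 = {0, 1, 2, 4}  B4 = {0, 3, 5, 6}
Tree: B1–B2, B2–B3, B1–B4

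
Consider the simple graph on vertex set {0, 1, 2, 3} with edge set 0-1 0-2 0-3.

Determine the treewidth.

1

A width-1 tree decomposition is:
Bags: B1 = {0, 2}  B2 = {0, 3}  B3 = {0, 1}
Tree: B1–B2, B1–B3
Each bag holds 2 vertices, so the decomposition has width 1, which upper-bounds the treewidth. Any graph with an edge has treewidth ≥ 1, and G has the edge 0–2. The upper and lower bounds meet at 1, so that is the treewidth.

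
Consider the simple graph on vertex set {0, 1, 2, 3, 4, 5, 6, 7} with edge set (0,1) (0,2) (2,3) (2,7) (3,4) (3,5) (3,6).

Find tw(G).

A width-1 tree decomposition is:
Bags: B1 = {3, 6}  B2 = {2, 3}  B3 = {0, 2}  B4 = {3, 4}  B5 = {2, 7}  B6 = {0, 1}  B7 = {3, 5}
Tree: B1–B2, B2–B3, B2–B4, B3–B5, B3–B6, B2–B7
The largest bag has 2 vertices, giving width 1; this decomposition certifies tw(G) ≤ 1. Since G has at least one edge (e.g. 6–3), it is not an edgeless graph, so tw(G) ≥ 1. The upper and lower bounds meet at 1, so that is the treewidth.

1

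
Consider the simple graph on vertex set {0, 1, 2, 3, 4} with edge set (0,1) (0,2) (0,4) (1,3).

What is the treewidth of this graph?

A width-1 tree decomposition is:
Bags: B1 = {1, 3}  B2 = {0, 1}  B3 = {0, 4}  B4 = {0, 2}
Tree: B1–B2, B2–B3, B2–B4
The largest bag has 2 vertices, giving width 1; this decomposition certifies tw(G) ≤ 1. Any graph with an edge has treewidth ≥ 1, and G has the edge 3–1. Hence tw(G) = 1 exactly.

1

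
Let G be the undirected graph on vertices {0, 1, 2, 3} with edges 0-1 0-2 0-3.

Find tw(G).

A width-1 tree decomposition is:
Bags: B1 = {0, 2}  B2 = {0, 1}  B3 = {0, 3}
Tree: B1–B2, B2–B3
Each bag holds 2 vertices, so the decomposition has width 1, which upper-bounds the treewidth. Any graph with an edge has treewidth ≥ 1, and G has the edge 0–2. Hence tw(G) = 1 exactly.

1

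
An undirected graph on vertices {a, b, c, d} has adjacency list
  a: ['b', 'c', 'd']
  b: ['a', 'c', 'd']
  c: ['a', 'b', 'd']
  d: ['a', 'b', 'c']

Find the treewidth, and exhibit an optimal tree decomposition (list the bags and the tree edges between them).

A single bag containing all 4 vertices is trivially a valid decomposition of width 3. On the other hand G contains the 4-clique {a, b, c, d}. A clique must lie in a single bag of any decomposition, so no decomposition can have width below 3. Combining the bounds, tw(G) = 3.

Treewidth 3.
One optimal decomposition is:
Bags: B1 = {a, b, c, d}
Tree: (single bag)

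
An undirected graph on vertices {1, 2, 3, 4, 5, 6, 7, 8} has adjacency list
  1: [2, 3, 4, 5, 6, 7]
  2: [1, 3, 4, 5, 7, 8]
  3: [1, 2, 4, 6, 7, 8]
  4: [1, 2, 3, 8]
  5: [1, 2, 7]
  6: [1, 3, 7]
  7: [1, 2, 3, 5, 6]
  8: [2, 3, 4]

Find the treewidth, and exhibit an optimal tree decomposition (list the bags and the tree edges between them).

Every bag has size at most 4, so the width is 4 − 1 = 3 and tw(G) ≤ 3. On the other hand G contains the 4-clique {2, 3, 4, 8}. A clique must lie in a single bag of any decomposition, so no decomposition can have width below 3. Therefore the treewidth is 3.

Treewidth 3.
One such decomposition:
Bags: B1 = {1, 2, 3, 4}  B2 = {1, 2, 3, 7}  B3 = {1, 2, 5, 7}  B4 = {2, 3, 4, 8}  B5 = {1, 3, 6, 7}
Tree: B1–B2, B2–B3, B1–B4, B2–B5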